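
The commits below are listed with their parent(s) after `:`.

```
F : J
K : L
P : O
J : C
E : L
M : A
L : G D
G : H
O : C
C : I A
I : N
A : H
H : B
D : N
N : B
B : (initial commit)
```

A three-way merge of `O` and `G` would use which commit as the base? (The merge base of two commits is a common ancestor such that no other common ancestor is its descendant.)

H

Ancestors of O: {A, B, C, H, I, N, O}.
Ancestors of G: {B, G, H}.
Common ancestors: {B, H}.
Among these, H is not an ancestor of any other common ancestor — it is the merge base.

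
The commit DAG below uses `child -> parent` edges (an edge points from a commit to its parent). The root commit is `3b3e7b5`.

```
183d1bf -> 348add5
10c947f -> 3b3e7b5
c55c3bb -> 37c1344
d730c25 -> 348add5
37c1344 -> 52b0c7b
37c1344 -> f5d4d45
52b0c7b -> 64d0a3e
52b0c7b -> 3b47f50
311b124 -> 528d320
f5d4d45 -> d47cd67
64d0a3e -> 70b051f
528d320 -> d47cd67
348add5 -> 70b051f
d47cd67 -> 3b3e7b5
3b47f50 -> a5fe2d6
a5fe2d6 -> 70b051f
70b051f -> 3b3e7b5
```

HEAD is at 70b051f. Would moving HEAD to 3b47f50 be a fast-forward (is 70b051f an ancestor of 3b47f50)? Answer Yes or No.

Yes

A fast-forward from 70b051f to 3b47f50 is possible iff 70b051f is an ancestor of 3b47f50.
Ancestors of 3b47f50: {3b3e7b5, 3b47f50, 70b051f, a5fe2d6}.
70b051f is among them, so fast-forward is possible.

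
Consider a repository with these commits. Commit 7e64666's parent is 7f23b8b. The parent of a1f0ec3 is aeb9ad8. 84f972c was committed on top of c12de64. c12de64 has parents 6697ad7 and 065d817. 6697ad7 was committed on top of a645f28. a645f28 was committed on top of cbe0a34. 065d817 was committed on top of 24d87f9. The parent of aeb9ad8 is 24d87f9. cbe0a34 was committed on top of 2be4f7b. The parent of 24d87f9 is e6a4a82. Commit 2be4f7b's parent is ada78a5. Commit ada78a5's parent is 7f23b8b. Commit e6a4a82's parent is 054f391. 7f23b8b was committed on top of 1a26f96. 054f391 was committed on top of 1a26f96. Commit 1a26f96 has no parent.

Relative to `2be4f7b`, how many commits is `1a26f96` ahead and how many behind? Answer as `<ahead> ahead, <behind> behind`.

Reachable from 1a26f96: {1a26f96}.
Reachable from 2be4f7b: {1a26f96, 2be4f7b, 7f23b8b, ada78a5}.
Only in 1a26f96's history (ahead): {} — 0.
Only in 2be4f7b's history (behind): {2be4f7b, 7f23b8b, ada78a5} — 3.

0 ahead, 3 behind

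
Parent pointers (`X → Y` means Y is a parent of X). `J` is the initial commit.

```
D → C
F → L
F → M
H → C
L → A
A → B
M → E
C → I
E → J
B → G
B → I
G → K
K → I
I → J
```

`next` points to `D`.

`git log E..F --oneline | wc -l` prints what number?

8

Reachable from F: {A, B, E, F, G, I, J, K, L, M}.
Reachable from E: {E, J}.
In F's history but not E's: {A, B, F, G, I, K, L, M} — 8 commits.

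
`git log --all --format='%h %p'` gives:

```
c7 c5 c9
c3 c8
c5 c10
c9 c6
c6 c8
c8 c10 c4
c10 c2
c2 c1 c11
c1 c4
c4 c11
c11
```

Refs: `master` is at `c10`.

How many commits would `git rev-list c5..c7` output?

4

Reachable from c7: {c1, c10, c11, c2, c4, c5, c6, c7, c8, c9}.
Reachable from c5: {c1, c10, c11, c2, c4, c5}.
In c7's history but not c5's: {c6, c7, c8, c9} — 4 commits.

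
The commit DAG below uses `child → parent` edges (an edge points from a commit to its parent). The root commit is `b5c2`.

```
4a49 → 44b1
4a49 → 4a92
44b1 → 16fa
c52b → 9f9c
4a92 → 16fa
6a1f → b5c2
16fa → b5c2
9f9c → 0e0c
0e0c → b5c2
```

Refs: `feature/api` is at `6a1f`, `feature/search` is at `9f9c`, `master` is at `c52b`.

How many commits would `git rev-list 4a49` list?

Walking parent pointers from 4a49: reachable set = {16fa, 44b1, 4a49, 4a92, b5c2}.
That is 5 commits.

5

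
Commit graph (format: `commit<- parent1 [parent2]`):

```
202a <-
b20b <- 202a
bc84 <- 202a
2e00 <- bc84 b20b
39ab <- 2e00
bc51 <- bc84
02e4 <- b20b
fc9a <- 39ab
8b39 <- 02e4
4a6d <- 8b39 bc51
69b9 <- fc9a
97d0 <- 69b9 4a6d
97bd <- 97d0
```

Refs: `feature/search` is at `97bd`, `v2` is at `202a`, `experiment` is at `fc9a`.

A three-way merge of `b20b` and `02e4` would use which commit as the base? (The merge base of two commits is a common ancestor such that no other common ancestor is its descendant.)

b20b

Ancestors of b20b: {202a, b20b}.
Ancestors of 02e4: {02e4, 202a, b20b}.
Common ancestors: {202a, b20b}.
Among these, b20b is not an ancestor of any other common ancestor — it is the merge base.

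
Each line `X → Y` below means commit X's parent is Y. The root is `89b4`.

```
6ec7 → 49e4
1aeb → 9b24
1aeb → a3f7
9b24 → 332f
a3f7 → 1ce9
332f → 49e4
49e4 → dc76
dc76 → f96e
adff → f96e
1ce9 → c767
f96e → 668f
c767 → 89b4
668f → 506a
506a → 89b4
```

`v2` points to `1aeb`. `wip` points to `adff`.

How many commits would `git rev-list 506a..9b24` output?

6

Reachable from 9b24: {332f, 49e4, 506a, 668f, 89b4, 9b24, dc76, f96e}.
Reachable from 506a: {506a, 89b4}.
In 9b24's history but not 506a's: {332f, 49e4, 668f, 9b24, dc76, f96e} — 6 commits.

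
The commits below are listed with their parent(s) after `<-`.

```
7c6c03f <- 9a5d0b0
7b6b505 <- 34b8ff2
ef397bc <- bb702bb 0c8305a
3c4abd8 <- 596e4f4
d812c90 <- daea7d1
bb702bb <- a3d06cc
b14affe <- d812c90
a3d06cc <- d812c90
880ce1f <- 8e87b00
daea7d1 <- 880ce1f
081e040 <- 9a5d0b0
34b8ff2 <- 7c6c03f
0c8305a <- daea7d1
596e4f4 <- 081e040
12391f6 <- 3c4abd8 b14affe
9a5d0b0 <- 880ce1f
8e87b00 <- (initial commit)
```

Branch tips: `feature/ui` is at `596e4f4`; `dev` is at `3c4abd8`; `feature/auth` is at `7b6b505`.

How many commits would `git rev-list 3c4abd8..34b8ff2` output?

Reachable from 34b8ff2: {34b8ff2, 7c6c03f, 880ce1f, 8e87b00, 9a5d0b0}.
Reachable from 3c4abd8: {081e040, 3c4abd8, 596e4f4, 880ce1f, 8e87b00, 9a5d0b0}.
In 34b8ff2's history but not 3c4abd8's: {34b8ff2, 7c6c03f} — 2 commits.

2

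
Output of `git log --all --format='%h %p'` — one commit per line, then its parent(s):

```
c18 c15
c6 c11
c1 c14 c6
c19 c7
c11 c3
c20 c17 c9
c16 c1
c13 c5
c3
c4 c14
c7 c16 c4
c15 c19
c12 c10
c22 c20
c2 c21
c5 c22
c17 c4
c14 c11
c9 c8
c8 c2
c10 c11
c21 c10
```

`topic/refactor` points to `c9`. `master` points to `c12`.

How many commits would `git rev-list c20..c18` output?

Reachable from c18: {c1, c11, c14, c15, c16, c18, c19, c3, c4, c6, c7}.
Reachable from c20: {c10, c11, c14, c17, c2, c20, c21, c3, c4, c8, c9}.
In c18's history but not c20's: {c1, c15, c16, c18, c19, c6, c7} — 7 commits.

7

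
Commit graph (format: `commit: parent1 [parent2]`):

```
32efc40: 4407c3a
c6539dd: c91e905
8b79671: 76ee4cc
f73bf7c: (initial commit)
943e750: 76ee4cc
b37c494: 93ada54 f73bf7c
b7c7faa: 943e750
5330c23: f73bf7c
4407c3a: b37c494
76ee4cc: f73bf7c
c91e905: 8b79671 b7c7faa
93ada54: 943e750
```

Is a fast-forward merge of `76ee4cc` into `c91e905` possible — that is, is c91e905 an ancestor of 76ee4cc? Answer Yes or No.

A fast-forward from c91e905 to 76ee4cc is possible iff c91e905 is an ancestor of 76ee4cc.
Ancestors of 76ee4cc: {76ee4cc, f73bf7c}.
c91e905 is not among them, so fast-forward is not possible.

No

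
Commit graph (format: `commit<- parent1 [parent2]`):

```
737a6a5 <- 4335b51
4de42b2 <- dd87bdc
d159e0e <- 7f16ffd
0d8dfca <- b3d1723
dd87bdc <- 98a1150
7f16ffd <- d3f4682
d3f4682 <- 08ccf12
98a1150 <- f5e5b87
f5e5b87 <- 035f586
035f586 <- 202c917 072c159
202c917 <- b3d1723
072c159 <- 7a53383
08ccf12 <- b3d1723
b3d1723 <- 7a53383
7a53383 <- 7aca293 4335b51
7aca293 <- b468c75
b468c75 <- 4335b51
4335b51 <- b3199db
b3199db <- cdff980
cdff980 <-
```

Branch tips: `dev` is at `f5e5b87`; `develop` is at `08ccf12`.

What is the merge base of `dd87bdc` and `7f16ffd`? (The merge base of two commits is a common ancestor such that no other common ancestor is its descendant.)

Ancestors of dd87bdc: {035f586, 072c159, 202c917, 4335b51, 7a53383, 7aca293, 98a1150, b3199db, b3d1723, b468c75, cdff980, dd87bdc, f5e5b87}.
Ancestors of 7f16ffd: {08ccf12, 4335b51, 7a53383, 7aca293, 7f16ffd, b3199db, b3d1723, b468c75, cdff980, d3f4682}.
Common ancestors: {4335b51, 7a53383, 7aca293, b3199db, b3d1723, b468c75, cdff980}.
Among these, b3d1723 is not an ancestor of any other common ancestor — it is the merge base.

b3d1723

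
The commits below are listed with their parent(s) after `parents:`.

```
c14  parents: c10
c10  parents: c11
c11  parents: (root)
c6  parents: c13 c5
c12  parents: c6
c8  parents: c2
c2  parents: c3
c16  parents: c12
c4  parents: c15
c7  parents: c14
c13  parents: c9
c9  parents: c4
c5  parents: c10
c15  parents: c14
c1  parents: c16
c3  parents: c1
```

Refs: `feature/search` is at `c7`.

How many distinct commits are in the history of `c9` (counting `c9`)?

Walking parent pointers from c9: reachable set = {c10, c11, c14, c15, c4, c9}.
That is 6 commits.

6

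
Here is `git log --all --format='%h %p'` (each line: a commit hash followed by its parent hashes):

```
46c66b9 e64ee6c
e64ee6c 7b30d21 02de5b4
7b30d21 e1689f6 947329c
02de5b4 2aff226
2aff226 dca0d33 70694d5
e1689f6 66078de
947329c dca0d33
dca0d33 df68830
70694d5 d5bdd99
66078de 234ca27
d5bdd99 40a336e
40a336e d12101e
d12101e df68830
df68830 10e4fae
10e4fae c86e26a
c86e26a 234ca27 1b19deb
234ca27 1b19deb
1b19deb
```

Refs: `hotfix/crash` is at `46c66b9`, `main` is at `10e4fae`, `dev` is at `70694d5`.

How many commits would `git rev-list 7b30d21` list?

Walking parent pointers from 7b30d21: reachable set = {10e4fae, 1b19deb, 234ca27, 66078de, 7b30d21, 947329c, c86e26a, dca0d33, df68830, e1689f6}.
That is 10 commits.

10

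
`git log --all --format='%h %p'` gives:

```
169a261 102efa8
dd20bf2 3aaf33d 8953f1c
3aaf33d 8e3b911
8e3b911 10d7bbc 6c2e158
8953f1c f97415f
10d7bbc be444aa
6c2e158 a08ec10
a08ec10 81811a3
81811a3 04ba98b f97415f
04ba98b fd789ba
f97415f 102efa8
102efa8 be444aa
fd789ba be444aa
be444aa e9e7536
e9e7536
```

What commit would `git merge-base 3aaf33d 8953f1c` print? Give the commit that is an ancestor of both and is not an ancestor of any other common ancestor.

f97415f

Ancestors of 3aaf33d: {04ba98b, 102efa8, 10d7bbc, 3aaf33d, 6c2e158, 81811a3, 8e3b911, a08ec10, be444aa, e9e7536, f97415f, fd789ba}.
Ancestors of 8953f1c: {102efa8, 8953f1c, be444aa, e9e7536, f97415f}.
Common ancestors: {102efa8, be444aa, e9e7536, f97415f}.
Among these, f97415f is not an ancestor of any other common ancestor — it is the merge base.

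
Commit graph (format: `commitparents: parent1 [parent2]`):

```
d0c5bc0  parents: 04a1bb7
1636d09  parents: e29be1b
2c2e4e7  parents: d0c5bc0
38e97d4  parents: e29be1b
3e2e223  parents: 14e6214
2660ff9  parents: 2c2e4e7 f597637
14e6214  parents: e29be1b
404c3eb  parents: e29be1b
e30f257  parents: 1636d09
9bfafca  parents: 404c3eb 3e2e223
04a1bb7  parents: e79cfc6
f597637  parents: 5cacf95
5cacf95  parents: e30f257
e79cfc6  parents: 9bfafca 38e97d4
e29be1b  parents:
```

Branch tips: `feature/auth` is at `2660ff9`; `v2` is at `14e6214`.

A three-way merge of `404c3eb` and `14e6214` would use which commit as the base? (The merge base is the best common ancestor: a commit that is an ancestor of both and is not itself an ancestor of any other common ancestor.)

e29be1b

Ancestors of 404c3eb: {404c3eb, e29be1b}.
Ancestors of 14e6214: {14e6214, e29be1b}.
Common ancestors: {e29be1b}.
The only common ancestor is e29be1b, so it is the merge base.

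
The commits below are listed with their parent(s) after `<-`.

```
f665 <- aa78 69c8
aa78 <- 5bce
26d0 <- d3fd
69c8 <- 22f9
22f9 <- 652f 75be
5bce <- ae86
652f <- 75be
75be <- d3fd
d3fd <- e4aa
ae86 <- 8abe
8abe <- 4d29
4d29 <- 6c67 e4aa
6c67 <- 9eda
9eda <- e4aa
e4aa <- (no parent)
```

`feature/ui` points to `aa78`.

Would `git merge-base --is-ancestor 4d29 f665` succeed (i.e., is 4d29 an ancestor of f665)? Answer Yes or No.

Yes

Ancestors of f665 (commits reachable by following parents): {22f9, 4d29, 5bce, 652f, 69c8, 6c67, 75be, 8abe, 9eda, aa78, ae86, d3fd, e4aa, f665}.
4d29 is in that set, so it is an ancestor of f665.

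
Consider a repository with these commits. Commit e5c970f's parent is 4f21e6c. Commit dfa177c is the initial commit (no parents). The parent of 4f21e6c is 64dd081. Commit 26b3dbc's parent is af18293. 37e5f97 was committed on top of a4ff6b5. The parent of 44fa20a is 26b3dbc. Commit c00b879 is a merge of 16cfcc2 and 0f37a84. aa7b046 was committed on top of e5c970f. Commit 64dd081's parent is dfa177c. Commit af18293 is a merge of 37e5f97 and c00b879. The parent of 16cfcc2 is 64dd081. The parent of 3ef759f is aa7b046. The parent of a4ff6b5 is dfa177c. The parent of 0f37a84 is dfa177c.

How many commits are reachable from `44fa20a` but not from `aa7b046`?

Reachable from 44fa20a: {0f37a84, 16cfcc2, 26b3dbc, 37e5f97, 44fa20a, 64dd081, a4ff6b5, af18293, c00b879, dfa177c}.
Reachable from aa7b046: {4f21e6c, 64dd081, aa7b046, dfa177c, e5c970f}.
In 44fa20a's history but not aa7b046's: {0f37a84, 16cfcc2, 26b3dbc, 37e5f97, 44fa20a, a4ff6b5, af18293, c00b879} — 8 commits.

8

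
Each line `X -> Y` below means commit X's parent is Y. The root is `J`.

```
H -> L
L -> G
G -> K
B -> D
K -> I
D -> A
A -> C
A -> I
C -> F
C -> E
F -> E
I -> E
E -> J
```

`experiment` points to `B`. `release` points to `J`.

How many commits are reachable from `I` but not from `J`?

Reachable from I: {E, I, J}.
Reachable from J: {J}.
In I's history but not J's: {E, I} — 2 commits.

2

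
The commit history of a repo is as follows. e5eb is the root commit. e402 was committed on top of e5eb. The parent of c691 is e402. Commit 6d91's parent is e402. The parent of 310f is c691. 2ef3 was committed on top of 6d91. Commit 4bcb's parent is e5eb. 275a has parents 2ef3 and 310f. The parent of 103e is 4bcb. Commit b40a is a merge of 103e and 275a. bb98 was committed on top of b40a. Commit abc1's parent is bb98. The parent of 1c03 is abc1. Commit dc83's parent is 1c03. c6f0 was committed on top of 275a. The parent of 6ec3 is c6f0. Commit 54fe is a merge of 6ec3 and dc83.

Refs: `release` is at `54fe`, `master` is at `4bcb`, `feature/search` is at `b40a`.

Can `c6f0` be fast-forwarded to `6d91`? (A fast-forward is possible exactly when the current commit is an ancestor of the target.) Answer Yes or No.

No

A fast-forward from c6f0 to 6d91 is possible iff c6f0 is an ancestor of 6d91.
Ancestors of 6d91: {6d91, e402, e5eb}.
c6f0 is not among them, so fast-forward is not possible.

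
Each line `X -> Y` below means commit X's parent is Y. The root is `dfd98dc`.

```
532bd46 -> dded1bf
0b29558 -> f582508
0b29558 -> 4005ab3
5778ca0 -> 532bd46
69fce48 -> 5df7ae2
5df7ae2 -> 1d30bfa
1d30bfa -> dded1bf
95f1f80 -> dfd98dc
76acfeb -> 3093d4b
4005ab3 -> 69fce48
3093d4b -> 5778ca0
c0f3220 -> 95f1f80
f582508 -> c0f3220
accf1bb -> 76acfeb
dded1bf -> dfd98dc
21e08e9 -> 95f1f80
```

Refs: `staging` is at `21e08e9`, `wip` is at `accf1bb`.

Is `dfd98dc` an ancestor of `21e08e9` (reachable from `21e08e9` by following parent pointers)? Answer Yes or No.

Yes

Ancestors of 21e08e9 (commits reachable by following parents): {21e08e9, 95f1f80, dfd98dc}.
dfd98dc is in that set, so it is an ancestor of 21e08e9.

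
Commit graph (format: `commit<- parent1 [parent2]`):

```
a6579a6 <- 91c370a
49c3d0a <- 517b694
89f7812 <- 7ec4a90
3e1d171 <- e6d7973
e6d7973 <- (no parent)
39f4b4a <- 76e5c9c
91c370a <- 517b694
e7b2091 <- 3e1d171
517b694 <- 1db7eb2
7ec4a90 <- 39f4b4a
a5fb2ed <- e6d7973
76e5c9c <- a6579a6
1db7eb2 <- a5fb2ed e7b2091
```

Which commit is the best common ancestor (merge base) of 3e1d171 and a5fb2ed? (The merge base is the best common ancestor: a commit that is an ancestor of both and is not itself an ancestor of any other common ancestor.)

Ancestors of 3e1d171: {3e1d171, e6d7973}.
Ancestors of a5fb2ed: {a5fb2ed, e6d7973}.
Common ancestors: {e6d7973}.
The only common ancestor is e6d7973, so it is the merge base.

e6d7973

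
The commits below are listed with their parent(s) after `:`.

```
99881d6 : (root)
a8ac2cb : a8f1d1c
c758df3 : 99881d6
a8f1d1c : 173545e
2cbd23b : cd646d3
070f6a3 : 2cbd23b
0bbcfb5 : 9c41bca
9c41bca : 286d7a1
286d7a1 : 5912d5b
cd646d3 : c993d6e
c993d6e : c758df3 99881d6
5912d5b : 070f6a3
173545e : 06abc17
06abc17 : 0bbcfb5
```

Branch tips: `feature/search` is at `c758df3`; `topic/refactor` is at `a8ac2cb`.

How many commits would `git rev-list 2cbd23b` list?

5

Walking parent pointers from 2cbd23b: reachable set = {2cbd23b, 99881d6, c758df3, c993d6e, cd646d3}.
That is 5 commits.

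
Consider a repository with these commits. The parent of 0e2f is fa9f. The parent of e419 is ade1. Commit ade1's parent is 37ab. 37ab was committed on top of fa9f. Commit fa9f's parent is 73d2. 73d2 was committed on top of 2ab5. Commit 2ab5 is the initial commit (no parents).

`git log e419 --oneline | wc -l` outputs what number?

Walking parent pointers from e419: reachable set = {2ab5, 37ab, 73d2, ade1, e419, fa9f}.
That is 6 commits.

6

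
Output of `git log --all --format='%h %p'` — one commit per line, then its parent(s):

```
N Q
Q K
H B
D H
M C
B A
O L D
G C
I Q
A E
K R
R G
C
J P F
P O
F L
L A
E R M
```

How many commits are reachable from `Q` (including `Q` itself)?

5

Walking parent pointers from Q: reachable set = {C, G, K, Q, R}.
That is 5 commits.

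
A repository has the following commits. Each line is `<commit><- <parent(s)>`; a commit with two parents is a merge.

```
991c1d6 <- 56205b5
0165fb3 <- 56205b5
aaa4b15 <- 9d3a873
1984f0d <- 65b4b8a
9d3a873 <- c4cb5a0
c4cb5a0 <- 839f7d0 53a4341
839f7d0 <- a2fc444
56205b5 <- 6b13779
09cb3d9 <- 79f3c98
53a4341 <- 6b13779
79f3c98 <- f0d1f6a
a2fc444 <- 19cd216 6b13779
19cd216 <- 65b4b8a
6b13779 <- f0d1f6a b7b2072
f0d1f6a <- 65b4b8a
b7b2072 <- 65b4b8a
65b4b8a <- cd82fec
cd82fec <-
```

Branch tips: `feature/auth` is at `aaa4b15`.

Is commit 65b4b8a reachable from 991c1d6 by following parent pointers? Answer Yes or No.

Yes

Ancestors of 991c1d6 (commits reachable by following parents): {56205b5, 65b4b8a, 6b13779, 991c1d6, b7b2072, cd82fec, f0d1f6a}.
65b4b8a is in that set, so it is an ancestor of 991c1d6.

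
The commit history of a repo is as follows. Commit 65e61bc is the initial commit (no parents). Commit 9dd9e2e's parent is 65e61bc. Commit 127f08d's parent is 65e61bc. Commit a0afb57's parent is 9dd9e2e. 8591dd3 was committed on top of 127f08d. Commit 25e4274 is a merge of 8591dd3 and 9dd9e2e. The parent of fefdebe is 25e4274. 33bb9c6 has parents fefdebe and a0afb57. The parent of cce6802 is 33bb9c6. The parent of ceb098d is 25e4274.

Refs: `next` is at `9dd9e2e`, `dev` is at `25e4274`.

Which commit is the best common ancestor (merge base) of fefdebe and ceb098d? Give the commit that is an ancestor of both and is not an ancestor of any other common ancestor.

Ancestors of fefdebe: {127f08d, 25e4274, 65e61bc, 8591dd3, 9dd9e2e, fefdebe}.
Ancestors of ceb098d: {127f08d, 25e4274, 65e61bc, 8591dd3, 9dd9e2e, ceb098d}.
Common ancestors: {127f08d, 25e4274, 65e61bc, 8591dd3, 9dd9e2e}.
Among these, 25e4274 is not an ancestor of any other common ancestor — it is the merge base.

25e4274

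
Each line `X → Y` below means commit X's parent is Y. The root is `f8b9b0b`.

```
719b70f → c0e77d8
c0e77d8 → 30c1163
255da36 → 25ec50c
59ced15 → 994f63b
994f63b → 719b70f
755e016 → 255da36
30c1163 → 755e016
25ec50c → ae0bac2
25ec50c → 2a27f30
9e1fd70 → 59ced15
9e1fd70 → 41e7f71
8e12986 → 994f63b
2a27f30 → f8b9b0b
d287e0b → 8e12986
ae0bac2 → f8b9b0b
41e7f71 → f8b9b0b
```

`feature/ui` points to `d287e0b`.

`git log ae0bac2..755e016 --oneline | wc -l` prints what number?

Reachable from 755e016: {255da36, 25ec50c, 2a27f30, 755e016, ae0bac2, f8b9b0b}.
Reachable from ae0bac2: {ae0bac2, f8b9b0b}.
In 755e016's history but not ae0bac2's: {255da36, 25ec50c, 2a27f30, 755e016} — 4 commits.

4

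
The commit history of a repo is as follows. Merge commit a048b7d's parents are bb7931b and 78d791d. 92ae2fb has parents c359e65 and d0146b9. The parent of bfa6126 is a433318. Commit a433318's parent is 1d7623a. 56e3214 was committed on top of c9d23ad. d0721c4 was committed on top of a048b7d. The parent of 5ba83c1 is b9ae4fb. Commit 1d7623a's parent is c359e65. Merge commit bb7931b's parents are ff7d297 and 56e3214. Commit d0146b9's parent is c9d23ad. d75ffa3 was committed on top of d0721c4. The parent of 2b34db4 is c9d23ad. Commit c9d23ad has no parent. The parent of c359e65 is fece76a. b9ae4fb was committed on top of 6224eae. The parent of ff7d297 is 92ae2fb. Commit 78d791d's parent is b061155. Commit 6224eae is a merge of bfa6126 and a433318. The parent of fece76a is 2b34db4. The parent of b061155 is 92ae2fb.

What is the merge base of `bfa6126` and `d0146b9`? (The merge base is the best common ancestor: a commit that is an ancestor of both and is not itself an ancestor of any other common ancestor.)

c9d23ad

Ancestors of bfa6126: {1d7623a, 2b34db4, a433318, bfa6126, c359e65, c9d23ad, fece76a}.
Ancestors of d0146b9: {c9d23ad, d0146b9}.
Common ancestors: {c9d23ad}.
The only common ancestor is c9d23ad, so it is the merge base.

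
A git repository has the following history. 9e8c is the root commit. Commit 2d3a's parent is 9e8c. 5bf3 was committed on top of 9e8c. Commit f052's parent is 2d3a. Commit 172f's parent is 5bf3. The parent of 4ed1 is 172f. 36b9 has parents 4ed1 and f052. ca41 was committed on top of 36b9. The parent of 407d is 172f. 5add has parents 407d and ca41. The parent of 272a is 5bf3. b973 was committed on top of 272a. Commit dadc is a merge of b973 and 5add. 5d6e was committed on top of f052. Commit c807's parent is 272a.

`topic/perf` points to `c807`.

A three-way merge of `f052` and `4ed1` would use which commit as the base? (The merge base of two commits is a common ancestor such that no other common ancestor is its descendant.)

9e8c

Ancestors of f052: {2d3a, 9e8c, f052}.
Ancestors of 4ed1: {172f, 4ed1, 5bf3, 9e8c}.
Common ancestors: {9e8c}.
The only common ancestor is 9e8c, so it is the merge base.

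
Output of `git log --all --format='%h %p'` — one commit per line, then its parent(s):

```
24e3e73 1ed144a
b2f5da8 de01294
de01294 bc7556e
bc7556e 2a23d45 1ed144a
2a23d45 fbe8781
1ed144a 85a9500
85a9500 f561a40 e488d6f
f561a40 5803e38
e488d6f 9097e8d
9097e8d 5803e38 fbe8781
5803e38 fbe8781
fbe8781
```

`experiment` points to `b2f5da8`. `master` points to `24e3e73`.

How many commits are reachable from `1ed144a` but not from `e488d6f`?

3

Reachable from 1ed144a: {1ed144a, 5803e38, 85a9500, 9097e8d, e488d6f, f561a40, fbe8781}.
Reachable from e488d6f: {5803e38, 9097e8d, e488d6f, fbe8781}.
In 1ed144a's history but not e488d6f's: {1ed144a, 85a9500, f561a40} — 3 commits.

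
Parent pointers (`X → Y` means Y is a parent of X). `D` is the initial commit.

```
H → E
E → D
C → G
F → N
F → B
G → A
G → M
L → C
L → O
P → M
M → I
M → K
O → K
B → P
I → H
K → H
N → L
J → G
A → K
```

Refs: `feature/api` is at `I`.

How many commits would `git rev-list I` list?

4

Walking parent pointers from I: reachable set = {D, E, H, I}.
That is 4 commits.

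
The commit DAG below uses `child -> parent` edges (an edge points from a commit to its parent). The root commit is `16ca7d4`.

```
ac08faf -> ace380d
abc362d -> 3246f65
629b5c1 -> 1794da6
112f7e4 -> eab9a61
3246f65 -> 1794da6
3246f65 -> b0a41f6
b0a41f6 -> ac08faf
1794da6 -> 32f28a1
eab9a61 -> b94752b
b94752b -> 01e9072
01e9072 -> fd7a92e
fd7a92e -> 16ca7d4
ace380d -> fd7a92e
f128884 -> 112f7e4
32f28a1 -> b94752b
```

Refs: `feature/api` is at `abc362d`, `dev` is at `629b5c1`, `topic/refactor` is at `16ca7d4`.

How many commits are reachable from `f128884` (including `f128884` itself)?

7

Walking parent pointers from f128884: reachable set = {01e9072, 112f7e4, 16ca7d4, b94752b, eab9a61, f128884, fd7a92e}.
That is 7 commits.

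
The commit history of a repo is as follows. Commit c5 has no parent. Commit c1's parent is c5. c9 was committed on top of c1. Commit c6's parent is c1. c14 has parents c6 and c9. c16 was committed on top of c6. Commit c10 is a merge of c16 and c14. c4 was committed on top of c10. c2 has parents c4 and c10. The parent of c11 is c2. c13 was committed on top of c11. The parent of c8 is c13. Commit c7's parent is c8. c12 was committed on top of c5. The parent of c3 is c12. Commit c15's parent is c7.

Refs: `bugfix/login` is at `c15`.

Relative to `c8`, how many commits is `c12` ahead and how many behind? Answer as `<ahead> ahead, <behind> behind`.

1 ahead, 11 behind

Reachable from c12: {c12, c5}.
Reachable from c8: {c1, c10, c11, c13, c14, c16, c2, c4, c5, c6, c8, c9}.
Only in c12's history (ahead): {c12} — 1.
Only in c8's history (behind): {c1, c10, c11, c13, c14, c16, c2, c4, c6, c8, c9} — 11.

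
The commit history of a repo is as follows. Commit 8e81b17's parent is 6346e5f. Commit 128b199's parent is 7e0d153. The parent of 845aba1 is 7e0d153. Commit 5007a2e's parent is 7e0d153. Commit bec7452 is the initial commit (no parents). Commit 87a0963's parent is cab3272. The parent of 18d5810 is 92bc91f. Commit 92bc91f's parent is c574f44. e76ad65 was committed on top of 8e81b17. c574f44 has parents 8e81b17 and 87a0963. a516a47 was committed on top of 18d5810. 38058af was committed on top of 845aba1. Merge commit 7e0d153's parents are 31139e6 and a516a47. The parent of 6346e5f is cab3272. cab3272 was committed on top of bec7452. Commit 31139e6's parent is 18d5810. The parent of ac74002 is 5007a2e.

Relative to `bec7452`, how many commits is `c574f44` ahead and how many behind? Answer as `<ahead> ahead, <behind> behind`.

Reachable from c574f44: {6346e5f, 87a0963, 8e81b17, bec7452, c574f44, cab3272}.
Reachable from bec7452: {bec7452}.
Only in c574f44's history (ahead): {6346e5f, 87a0963, 8e81b17, c574f44, cab3272} — 5.
Only in bec7452's history (behind): {} — 0.

5 ahead, 0 behind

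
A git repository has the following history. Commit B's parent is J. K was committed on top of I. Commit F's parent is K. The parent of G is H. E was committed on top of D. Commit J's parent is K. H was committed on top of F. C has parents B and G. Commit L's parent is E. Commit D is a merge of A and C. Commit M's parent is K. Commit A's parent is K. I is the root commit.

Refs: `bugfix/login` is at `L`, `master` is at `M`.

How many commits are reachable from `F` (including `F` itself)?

Walking parent pointers from F: reachable set = {F, I, K}.
That is 3 commits.

3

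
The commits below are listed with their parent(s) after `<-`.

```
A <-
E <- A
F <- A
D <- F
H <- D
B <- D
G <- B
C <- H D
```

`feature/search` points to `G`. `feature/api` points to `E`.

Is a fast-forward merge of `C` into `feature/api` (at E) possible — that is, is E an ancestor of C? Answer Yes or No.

No

A fast-forward from E to C is possible iff E is an ancestor of C.
Ancestors of C: {A, C, D, F, H}.
E is not among them, so fast-forward is not possible.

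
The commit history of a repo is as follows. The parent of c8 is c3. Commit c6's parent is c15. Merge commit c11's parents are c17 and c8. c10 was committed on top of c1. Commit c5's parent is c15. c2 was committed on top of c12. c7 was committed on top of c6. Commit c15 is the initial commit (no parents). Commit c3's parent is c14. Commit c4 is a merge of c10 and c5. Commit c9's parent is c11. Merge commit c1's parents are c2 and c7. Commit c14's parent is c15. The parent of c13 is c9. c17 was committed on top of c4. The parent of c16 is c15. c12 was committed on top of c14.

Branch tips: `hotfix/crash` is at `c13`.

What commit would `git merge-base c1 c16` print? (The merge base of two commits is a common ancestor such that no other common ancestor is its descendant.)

c15

Ancestors of c1: {c1, c12, c14, c15, c2, c6, c7}.
Ancestors of c16: {c15, c16}.
Common ancestors: {c15}.
The only common ancestor is c15, so it is the merge base.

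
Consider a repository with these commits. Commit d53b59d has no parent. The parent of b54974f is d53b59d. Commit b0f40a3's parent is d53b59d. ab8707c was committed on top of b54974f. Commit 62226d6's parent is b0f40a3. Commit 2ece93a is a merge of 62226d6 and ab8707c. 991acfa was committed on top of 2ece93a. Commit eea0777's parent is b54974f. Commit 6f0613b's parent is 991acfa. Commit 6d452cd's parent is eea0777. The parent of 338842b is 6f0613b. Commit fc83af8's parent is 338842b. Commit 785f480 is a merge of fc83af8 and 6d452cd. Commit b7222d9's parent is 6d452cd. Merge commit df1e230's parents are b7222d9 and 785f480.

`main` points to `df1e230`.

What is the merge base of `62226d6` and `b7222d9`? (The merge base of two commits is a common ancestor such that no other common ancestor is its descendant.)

Ancestors of 62226d6: {62226d6, b0f40a3, d53b59d}.
Ancestors of b7222d9: {6d452cd, b54974f, b7222d9, d53b59d, eea0777}.
Common ancestors: {d53b59d}.
The only common ancestor is d53b59d, so it is the merge base.

d53b59d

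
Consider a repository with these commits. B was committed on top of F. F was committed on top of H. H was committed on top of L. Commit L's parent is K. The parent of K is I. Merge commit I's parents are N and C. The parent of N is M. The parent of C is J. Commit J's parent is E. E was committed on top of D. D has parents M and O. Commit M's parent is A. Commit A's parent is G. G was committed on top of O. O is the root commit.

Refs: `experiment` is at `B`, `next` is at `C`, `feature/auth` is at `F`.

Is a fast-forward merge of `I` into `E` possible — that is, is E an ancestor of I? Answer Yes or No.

A fast-forward from E to I is possible iff E is an ancestor of I.
Ancestors of I: {A, C, D, E, G, I, J, M, N, O}.
E is among them, so fast-forward is possible.

Yes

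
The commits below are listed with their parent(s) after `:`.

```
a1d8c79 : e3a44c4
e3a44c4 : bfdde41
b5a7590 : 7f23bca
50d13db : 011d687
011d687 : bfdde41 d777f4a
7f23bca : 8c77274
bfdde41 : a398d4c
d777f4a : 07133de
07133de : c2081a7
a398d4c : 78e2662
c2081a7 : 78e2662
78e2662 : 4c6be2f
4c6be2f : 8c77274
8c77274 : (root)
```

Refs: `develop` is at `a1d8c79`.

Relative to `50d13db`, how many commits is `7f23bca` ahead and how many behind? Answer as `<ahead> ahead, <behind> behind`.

1 ahead, 9 behind

Reachable from 7f23bca: {7f23bca, 8c77274}.
Reachable from 50d13db: {011d687, 07133de, 4c6be2f, 50d13db, 78e2662, 8c77274, a398d4c, bfdde41, c2081a7, d777f4a}.
Only in 7f23bca's history (ahead): {7f23bca} — 1.
Only in 50d13db's history (behind): {011d687, 07133de, 4c6be2f, 50d13db, 78e2662, a398d4c, bfdde41, c2081a7, d777f4a} — 9.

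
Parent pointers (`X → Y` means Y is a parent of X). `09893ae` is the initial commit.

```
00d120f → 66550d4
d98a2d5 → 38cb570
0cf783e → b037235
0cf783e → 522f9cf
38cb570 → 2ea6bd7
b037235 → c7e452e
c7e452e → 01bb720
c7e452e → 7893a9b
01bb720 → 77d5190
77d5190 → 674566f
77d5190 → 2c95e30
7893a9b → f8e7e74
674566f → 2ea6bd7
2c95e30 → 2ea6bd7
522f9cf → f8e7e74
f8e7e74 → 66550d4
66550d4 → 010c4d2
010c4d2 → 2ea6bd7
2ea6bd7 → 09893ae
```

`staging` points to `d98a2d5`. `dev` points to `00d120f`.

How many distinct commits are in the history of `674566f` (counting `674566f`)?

Walking parent pointers from 674566f: reachable set = {09893ae, 2ea6bd7, 674566f}.
That is 3 commits.

3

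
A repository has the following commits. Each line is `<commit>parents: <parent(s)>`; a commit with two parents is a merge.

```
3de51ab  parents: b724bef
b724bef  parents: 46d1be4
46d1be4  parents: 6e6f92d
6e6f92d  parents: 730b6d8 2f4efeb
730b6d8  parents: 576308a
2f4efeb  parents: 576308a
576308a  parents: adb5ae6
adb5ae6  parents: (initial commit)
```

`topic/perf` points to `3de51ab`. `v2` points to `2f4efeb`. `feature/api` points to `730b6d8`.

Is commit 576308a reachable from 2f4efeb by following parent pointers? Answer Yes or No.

Ancestors of 2f4efeb (commits reachable by following parents): {2f4efeb, 576308a, adb5ae6}.
576308a is in that set, so it is an ancestor of 2f4efeb.

Yes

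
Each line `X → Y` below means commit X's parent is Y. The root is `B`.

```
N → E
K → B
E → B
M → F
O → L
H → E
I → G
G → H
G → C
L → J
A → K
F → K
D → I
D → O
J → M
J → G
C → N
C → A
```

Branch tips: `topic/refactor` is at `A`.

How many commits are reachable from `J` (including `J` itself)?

11

Walking parent pointers from J: reachable set = {A, B, C, E, F, G, H, J, K, M, N}.
That is 11 commits.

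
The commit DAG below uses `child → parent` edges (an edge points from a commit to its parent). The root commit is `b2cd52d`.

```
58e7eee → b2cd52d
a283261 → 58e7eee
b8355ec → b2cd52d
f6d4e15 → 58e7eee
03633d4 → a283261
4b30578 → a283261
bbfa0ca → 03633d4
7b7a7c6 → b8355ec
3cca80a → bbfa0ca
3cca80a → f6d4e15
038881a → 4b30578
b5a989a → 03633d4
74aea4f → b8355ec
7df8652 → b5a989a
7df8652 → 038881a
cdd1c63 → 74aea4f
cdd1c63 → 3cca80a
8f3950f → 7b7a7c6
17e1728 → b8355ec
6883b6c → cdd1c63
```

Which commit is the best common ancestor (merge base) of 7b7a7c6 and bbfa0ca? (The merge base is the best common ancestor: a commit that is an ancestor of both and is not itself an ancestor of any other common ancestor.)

b2cd52d

Ancestors of 7b7a7c6: {7b7a7c6, b2cd52d, b8355ec}.
Ancestors of bbfa0ca: {03633d4, 58e7eee, a283261, b2cd52d, bbfa0ca}.
Common ancestors: {b2cd52d}.
The only common ancestor is b2cd52d, so it is the merge base.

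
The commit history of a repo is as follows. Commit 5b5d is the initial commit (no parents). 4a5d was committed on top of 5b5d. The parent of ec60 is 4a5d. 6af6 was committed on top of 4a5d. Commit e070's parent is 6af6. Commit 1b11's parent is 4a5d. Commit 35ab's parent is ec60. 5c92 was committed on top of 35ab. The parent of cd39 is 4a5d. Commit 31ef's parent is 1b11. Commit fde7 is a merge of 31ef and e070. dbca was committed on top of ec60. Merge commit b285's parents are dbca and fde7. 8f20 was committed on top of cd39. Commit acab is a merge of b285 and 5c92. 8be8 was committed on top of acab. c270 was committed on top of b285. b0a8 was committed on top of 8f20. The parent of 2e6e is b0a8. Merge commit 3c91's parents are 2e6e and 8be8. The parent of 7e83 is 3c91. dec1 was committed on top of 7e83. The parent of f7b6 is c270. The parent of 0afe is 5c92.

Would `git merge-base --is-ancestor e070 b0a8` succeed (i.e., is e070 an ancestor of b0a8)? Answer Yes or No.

No

Ancestors of b0a8: {4a5d, 5b5d, 8f20, b0a8, cd39}.
e070 is not in that set, so it is not an ancestor of b0a8.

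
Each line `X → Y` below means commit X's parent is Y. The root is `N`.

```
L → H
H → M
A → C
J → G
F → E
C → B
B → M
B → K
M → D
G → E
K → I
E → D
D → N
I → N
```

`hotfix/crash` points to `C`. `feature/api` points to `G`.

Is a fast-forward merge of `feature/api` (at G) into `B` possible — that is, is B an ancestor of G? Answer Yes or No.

No

A fast-forward from B to G is possible iff B is an ancestor of G.
Ancestors of G: {D, E, G, N}.
B is not among them, so fast-forward is not possible.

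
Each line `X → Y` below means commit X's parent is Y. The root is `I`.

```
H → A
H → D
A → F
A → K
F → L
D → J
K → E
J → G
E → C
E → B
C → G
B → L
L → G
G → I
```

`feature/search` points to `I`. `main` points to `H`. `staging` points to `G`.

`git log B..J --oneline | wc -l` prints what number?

1

Reachable from J: {G, I, J}.
Reachable from B: {B, G, I, L}.
In J's history but not B's: {J} — 1 commit.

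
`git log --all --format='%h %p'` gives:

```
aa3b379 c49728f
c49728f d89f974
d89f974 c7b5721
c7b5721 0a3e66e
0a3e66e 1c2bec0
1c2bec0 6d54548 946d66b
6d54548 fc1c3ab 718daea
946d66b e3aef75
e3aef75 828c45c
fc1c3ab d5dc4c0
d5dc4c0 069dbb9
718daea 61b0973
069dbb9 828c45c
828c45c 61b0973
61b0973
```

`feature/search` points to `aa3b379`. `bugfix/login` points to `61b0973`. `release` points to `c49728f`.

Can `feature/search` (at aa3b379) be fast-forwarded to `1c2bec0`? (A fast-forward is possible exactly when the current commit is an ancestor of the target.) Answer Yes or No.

No

A fast-forward from aa3b379 to 1c2bec0 is possible iff aa3b379 is an ancestor of 1c2bec0.
Ancestors of 1c2bec0: {069dbb9, 1c2bec0, 61b0973, 6d54548, 718daea, 828c45c, 946d66b, d5dc4c0, e3aef75, fc1c3ab}.
aa3b379 is not among them, so fast-forward is not possible.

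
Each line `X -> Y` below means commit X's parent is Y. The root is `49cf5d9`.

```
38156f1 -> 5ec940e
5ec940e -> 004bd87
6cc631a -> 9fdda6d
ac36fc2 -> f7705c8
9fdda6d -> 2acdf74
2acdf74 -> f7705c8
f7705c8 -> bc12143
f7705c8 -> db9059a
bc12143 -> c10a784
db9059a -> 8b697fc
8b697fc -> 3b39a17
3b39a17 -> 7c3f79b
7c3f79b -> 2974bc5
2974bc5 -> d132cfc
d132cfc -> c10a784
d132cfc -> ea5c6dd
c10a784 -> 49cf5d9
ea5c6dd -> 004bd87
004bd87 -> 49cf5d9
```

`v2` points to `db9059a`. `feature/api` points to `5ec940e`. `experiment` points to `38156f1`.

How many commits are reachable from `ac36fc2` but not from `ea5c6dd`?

10

Reachable from ac36fc2: {004bd87, 2974bc5, 3b39a17, 49cf5d9, 7c3f79b, 8b697fc, ac36fc2, bc12143, c10a784, d132cfc, db9059a, ea5c6dd, f7705c8}.
Reachable from ea5c6dd: {004bd87, 49cf5d9, ea5c6dd}.
In ac36fc2's history but not ea5c6dd's: {2974bc5, 3b39a17, 7c3f79b, 8b697fc, ac36fc2, bc12143, c10a784, d132cfc, db9059a, f7705c8} — 10 commits.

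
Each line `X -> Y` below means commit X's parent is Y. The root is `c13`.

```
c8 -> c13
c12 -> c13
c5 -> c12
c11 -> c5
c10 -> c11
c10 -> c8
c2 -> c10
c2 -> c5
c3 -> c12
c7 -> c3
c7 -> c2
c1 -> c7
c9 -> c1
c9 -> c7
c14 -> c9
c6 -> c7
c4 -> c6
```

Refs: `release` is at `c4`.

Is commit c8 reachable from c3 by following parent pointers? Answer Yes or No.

Ancestors of c3: {c12, c13, c3}.
c8 is not in that set, so it is not an ancestor of c3.

No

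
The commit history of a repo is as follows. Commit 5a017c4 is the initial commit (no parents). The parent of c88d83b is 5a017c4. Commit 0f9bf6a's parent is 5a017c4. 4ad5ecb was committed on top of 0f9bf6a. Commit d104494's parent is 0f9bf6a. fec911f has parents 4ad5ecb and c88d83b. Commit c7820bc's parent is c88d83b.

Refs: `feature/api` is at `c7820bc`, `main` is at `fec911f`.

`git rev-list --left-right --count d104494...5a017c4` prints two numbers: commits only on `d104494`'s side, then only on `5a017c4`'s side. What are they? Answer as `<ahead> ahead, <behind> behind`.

Reachable from d104494: {0f9bf6a, 5a017c4, d104494}.
Reachable from 5a017c4: {5a017c4}.
Only in d104494's history (ahead): {0f9bf6a, d104494} — 2.
Only in 5a017c4's history (behind): {} — 0.

2 ahead, 0 behind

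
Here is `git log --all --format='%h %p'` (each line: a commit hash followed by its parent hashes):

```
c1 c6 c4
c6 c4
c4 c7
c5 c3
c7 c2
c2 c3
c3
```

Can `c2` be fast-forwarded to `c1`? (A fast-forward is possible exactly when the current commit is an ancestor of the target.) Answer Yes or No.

Yes

A fast-forward from c2 to c1 is possible iff c2 is an ancestor of c1.
Ancestors of c1: {c1, c2, c3, c4, c6, c7}.
c2 is among them, so fast-forward is possible.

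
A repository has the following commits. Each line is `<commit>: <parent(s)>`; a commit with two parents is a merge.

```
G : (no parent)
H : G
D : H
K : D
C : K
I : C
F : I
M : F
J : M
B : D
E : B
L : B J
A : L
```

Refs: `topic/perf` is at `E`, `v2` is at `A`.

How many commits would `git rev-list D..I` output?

Reachable from I: {C, D, G, H, I, K}.
Reachable from D: {D, G, H}.
In I's history but not D's: {C, I, K} — 3 commits.

3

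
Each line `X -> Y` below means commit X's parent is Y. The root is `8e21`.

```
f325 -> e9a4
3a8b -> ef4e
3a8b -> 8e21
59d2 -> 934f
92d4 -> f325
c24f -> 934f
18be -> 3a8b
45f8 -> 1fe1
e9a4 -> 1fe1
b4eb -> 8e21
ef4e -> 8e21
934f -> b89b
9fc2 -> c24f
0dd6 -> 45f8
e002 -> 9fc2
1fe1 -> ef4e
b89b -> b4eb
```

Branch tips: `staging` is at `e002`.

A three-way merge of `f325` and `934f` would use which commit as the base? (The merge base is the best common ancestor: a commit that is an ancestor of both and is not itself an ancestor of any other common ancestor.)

Ancestors of f325: {1fe1, 8e21, e9a4, ef4e, f325}.
Ancestors of 934f: {8e21, 934f, b4eb, b89b}.
Common ancestors: {8e21}.
The only common ancestor is 8e21, so it is the merge base.

8e21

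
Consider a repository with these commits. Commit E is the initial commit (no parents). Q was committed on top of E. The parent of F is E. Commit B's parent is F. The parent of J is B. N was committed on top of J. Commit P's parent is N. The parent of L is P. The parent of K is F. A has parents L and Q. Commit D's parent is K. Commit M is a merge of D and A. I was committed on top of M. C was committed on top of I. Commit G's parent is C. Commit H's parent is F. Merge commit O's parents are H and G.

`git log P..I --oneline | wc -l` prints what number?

Reachable from I: {A, B, D, E, F, I, J, K, L, M, N, P, Q}.
Reachable from P: {B, E, F, J, N, P}.
In I's history but not P's: {A, D, I, K, L, M, Q} — 7 commits.

7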